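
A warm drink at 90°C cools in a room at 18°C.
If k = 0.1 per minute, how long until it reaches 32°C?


From T(t) = T_a + (T₀ - T_a)e^(-kt), set T(t) = 32:
(32 - 18) / (90 - 18) = e^(-0.1t), so t = -ln(0.194)/0.1 ≈ 16.4 minutes.


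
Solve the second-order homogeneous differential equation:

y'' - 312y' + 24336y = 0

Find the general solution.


Characteristic equation: r² - 312r + 24336 = 0, i.e. (r - 156)² = 0.
Repeated root r = 156; include an x factor for the second linearly independent solution.
General solution: y = (C₁ + C₂x)e^(156x).


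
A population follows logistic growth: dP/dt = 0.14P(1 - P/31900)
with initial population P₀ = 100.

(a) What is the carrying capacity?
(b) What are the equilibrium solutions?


Logistic ODE dP/dt = 0.14P(1 - P/31900) has equilibria where dP/dt = 0, i.e. P = 0 or P = 31900.
The coefficient (1 - P/K) = 0 when P = K, identifying K = 31900 as the carrying capacity.
(a) K = 31900; (b) equilibria P = 0 and P = 31900.


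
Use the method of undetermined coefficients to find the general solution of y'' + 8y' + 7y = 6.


Characteristic roots of r² + 8r + 7 = 0 are -1, -7.
y_h = C₁e^(-x) + C₂e^(-7x).
Constant forcing; try y_p = A. Then 7A = 6 ⇒ A = 6/7.
General solution: y = C₁e^(-x) + C₂e^(-7x) + 6/7.


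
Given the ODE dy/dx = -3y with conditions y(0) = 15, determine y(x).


General solution of y' = -3y is y = Ce^(-3x).
Apply y(0) = 15: C = 15.
Particular solution: y = 15e^(-3x).


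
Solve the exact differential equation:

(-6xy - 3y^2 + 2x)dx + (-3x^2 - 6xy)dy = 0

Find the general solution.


Check exactness: ∂M/∂y = -6x - 6y and ∂N/∂x = -6x - 6y; equal, so the equation is exact.
Integrate M with respect to x (treating y as constant): ∫M dx = -3x^2y - 3xy^2 + x^2 + h(y).
Differentiate w.r.t. y and set equal to N: all terms match, so h'(y) = 0 and h is a constant absorbed into C.
General solution: -3x^2y - 3xy^2 + x^2 = C.


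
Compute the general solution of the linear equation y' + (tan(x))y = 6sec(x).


P(x) = tan(x) ⇒ μ = e^(∫tan(x)dx) = sec(x).
(sec(x) y)' = 6sec²(x) ⇒ sec(x) y = 6tan(x) + C.
Multiply by cos(x): y = 6sin(x) + C·cos(x).


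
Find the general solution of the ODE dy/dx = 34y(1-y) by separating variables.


Separate: dy/[y(1-y)] = 34 dx.
Partial fractions: 1/[y(1-y)] = 1/y + 1/(1-y).
Integrate: ln|y/(1-y)| = 34x + C₀.
Solve for y: y = 1/(1 + Ce^(-34x)).


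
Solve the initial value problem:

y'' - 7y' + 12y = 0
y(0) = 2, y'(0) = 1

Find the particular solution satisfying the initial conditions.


Characteristic roots of r² - 7r + 12 = 0 are 3, 4.
General solution y = c₁ e^(3x) + c₂ e^(4x).
Apply y(0) = 2: c₁ + c₂ = 2. Apply y'(0) = 1: 3 c₁ + 4 c₂ = 1.
Solve: c₁ = 7, c₂ = -5.
Particular solution: y = 7e^(3x) - 5e^(4x).


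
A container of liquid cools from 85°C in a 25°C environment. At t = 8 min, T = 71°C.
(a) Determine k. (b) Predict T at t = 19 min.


Newton's law: T(t) = T_a + (T₀ - T_a)e^(-kt).
(a) Use T(8) = 71: (71 - 25)/(85 - 25) = e^(-k·8), so k = -ln(0.767)/8 ≈ 0.0332.
(b) Apply k to t = 19: T(19) = 25 + (60)e^(-0.631) ≈ 56.9°C.


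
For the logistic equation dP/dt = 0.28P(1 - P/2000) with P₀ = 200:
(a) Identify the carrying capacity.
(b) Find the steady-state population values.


Logistic ODE dP/dt = 0.28P(1 - P/2000) has equilibria where dP/dt = 0, i.e. P = 0 or P = 2000.
The coefficient (1 - P/K) = 0 when P = K, identifying K = 2000 as the carrying capacity.
(a) K = 2000; (b) equilibria P = 0 and P = 2000.


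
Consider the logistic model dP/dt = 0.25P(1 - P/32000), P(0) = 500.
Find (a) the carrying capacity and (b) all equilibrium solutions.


Logistic ODE dP/dt = 0.25P(1 - P/32000) has equilibria where dP/dt = 0, i.e. P = 0 or P = 32000.
The coefficient (1 - P/K) = 0 when P = K, identifying K = 32000 as the carrying capacity.
(a) K = 32000; (b) equilibria P = 0 and P = 32000.


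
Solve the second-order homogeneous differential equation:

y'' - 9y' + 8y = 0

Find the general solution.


Characteristic equation: r² - 9r + 8 = 0.
Factor: (r - 1)(r - 8) = 0 ⇒ r = 1, 8 (distinct real).
General solution: y = C₁e^(x) + C₂e^(8x).


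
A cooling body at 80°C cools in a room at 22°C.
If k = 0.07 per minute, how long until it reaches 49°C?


From T(t) = T_a + (T₀ - T_a)e^(-kt), set T(t) = 49:
(49 - 22) / (80 - 22) = e^(-0.07t), so t = -ln(0.466)/0.07 ≈ 10.9 minutes.


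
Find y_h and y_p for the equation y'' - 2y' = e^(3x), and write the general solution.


Characteristic roots of r² - 2r = 0 are 2, 0.
y_h = C₁e^(2x) + C₂.
Forcing exponent 3 is not a characteristic root; try y_p = Ae^(3x).
Substitute: A·(9 + (-2)·3 + (0)) = A·3 = 1, so A = 1/3.
General solution: y = C₁e^(2x) + C₂ + (1/3)e^(3x).


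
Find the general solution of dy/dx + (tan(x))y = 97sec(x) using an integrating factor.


P(x) = tan(x) ⇒ μ = e^(∫tan(x)dx) = sec(x).
(sec(x) y)' = 97sec²(x) ⇒ sec(x) y = 97tan(x) + C.
Multiply by cos(x): y = 97sin(x) + C·cos(x).


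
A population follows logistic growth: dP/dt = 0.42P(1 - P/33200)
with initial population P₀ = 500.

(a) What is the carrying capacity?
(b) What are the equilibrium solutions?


Logistic ODE dP/dt = 0.42P(1 - P/33200) has equilibria where dP/dt = 0, i.e. P = 0 or P = 33200.
The coefficient (1 - P/K) = 0 when P = K, identifying K = 33200 as the carrying capacity.
(a) K = 33200; (b) equilibria P = 0 and P = 33200.


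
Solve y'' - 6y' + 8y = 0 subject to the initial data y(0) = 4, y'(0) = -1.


Characteristic roots of r² - 6r + 8 = 0 are 4, 2.
General solution y = c₁ e^(4x) + c₂ e^(2x).
Apply y(0) = 4: c₁ + c₂ = 4. Apply y'(0) = -1: 4 c₁ + 2 c₂ = -1.
Solve: c₁ = -9/2, c₂ = 17/2.
Particular solution: y = -(9/2)e^(4x) + (17/2)e^(2x).


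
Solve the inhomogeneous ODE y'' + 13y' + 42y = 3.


Characteristic roots of r² + 13r + 42 = 0 are -7, -6.
y_h = C₁e^(-7x) + C₂e^(-6x).
Constant forcing; try y_p = A. Then 42A = 3 ⇒ A = 1/14.
General solution: y = C₁e^(-7x) + C₂e^(-6x) + 1/14.


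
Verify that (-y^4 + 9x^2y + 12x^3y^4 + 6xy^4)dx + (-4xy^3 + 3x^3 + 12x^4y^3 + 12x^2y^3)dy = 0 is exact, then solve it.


Check exactness: ∂M/∂y = -4y^3 + 9x^2 + 48x^3y^3 + 24xy^3 and ∂N/∂x = -4y^3 + 9x^2 + 48x^3y^3 + 24xy^3; equal, so the equation is exact.
Integrate M with respect to x (treating y as constant): ∫M dx = -xy^4 + 3x^3y + 3x^4y^4 + 3x^2y^4 + h(y).
Differentiate w.r.t. y and set equal to N: all terms match, so h'(y) = 0 and h is a constant absorbed into C.
General solution: -xy^4 + 3x^3y + 3x^4y^4 + 3x^2y^4 = C.


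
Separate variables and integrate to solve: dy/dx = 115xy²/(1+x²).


Separate: dy/y² = 115x/(1+x²) dx.
Integrate LHS: ∫ dy/y² = -1/y.
Integrate RHS via u = 1+x²: (115/2)ln(1+x²) + C.
Result: -1/y = (115/2)ln(1+x²) + C.


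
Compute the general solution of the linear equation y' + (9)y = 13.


P(x) = 9, Q(x) = 13; integrating factor μ = e^(9x).
(μ y)' = 13e^(9x) ⇒ μ y = (13/9)e^(9x) + C.
Divide by μ: y = 13/9 + Ce^(-9x).


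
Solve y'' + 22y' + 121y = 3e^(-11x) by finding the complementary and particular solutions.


Characteristic polynomial (r + 11)² = 0; repeated root r = -11.
y_h = (C₁ + C₂x)e^(-11x). Forcing matches the repeated root (resonance), so try y_p = Ax² e^(-11x).
Substitute and solve for A: 2A = 3, so A = 3/2.
General solution: y = (C₁ + C₂x + (3/2)x²)e^(-11x).


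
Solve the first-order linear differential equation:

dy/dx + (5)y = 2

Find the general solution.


P(x) = 5, Q(x) = 2; integrating factor μ = e^(5x).
(μ y)' = 2e^(5x) ⇒ μ y = (2/5)e^(5x) + C.
Divide by μ: y = 2/5 + Ce^(-5x).


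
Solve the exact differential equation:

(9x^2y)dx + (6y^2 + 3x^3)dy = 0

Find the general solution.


Check exactness: ∂M/∂y = 9x^2 and ∂N/∂x = 9x^2; equal, so the equation is exact.
Integrate M with respect to x (treating y as constant): ∫M dx = 3x^3y + h(y).
Differentiate w.r.t. y and set equal to N: the x-dependent terms already match, leaving h'(y) = 6y^2. Integrate: h(y) = 2y^3.
So F(x,y) = 2y^3 + 3x^3y.
General solution: 2y^3 + 3x^3y = C.


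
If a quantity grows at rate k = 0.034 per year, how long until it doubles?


Exponential growth: P(t) = P₀ e^(0.034t). Set P(t)/P₀ = 2: e^(0.034t) = 2.
Solve: t = ln(2)/0.034 ≈ 20.39 years.


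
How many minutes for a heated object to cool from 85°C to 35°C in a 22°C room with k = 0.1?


From T(t) = T_a + (T₀ - T_a)e^(-kt), set T(t) = 35:
(35 - 22) / (85 - 22) = e^(-0.1t), so t = -ln(0.206)/0.1 ≈ 15.8 minutes.


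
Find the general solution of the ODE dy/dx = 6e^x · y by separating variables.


Separate variables: dy/y = 6e^x dx.
Integrate: ln|y| = 6e^x + C₀.
Exponentiate: y = Ce^(6e^x).


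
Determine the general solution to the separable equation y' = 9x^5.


Integrate both sides with respect to x: y = ∫ 9x^5 dx = (3/2)x^6 + C.


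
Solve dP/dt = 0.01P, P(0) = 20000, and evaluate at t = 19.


The ODE dP/dt = 0.01P has solution P(t) = P(0)e^(0.01t).
Substitute P(0) = 20000 and t = 19: P(19) = 20000 e^(0.19) ≈ 24185.


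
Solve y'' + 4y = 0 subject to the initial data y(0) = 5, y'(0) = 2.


Characteristic roots of r² + 4 = 0 are ±2i, so y = C₁cos(2x) + C₂sin(2x).
Apply y(0) = 5: C₁ = 5. Differentiate and apply y'(0) = 2: 2·C₂ = 2, so C₂ = 1.
Particular solution: y = 5cos(2x) + sin(2x).


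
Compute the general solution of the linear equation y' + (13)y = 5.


P(x) = 13, Q(x) = 5; integrating factor μ = e^(13x).
(μ y)' = 5e^(13x) ⇒ μ y = (5/13)e^(13x) + C.
Divide by μ: y = 5/13 + Ce^(-13x).


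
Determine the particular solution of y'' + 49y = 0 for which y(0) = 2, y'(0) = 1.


Characteristic roots of r² + 49 = 0 are ±7i, so y = C₁cos(7x) + C₂sin(7x).
Apply y(0) = 2: C₁ = 2. Differentiate and apply y'(0) = 1: 7·C₂ = 1, so C₂ = 1/7.
Particular solution: y = 2cos(7x) + (1/7)sin(7x).


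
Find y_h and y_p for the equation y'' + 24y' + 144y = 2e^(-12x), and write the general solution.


Characteristic polynomial (r + 12)² = 0; repeated root r = -12.
y_h = (C₁ + C₂x)e^(-12x). Forcing matches the repeated root (resonance), so try y_p = Ax² e^(-12x).
Substitute and solve for A: 2A = 2, so A = 1.
General solution: y = (C₁ + C₂x + x²)e^(-12x).


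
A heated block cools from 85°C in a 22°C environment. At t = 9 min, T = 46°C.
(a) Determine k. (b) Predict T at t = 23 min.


Newton's law: T(t) = T_a + (T₀ - T_a)e^(-kt).
(a) Use T(9) = 46: (46 - 22)/(85 - 22) = e^(-k·9), so k = -ln(0.381)/9 ≈ 0.1072.
(b) Apply k to t = 23: T(23) = 22 + (63)e^(-2.466) ≈ 27.3°C.


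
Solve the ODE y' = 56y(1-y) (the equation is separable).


Separate: dy/[y(1-y)] = 56 dx.
Partial fractions: 1/[y(1-y)] = 1/y + 1/(1-y).
Integrate: ln|y/(1-y)| = 56x + C₀.
Solve for y: y = 1/(1 + Ce^(-56x)).


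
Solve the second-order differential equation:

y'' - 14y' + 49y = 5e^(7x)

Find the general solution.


Characteristic polynomial (r - 7)² = 0; repeated root r = 7.
y_h = (C₁ + C₂x)e^(7x). Forcing matches the repeated root (resonance), so try y_p = Ax² e^(7x).
Substitute and solve for A: 2A = 5, so A = 5/2.
General solution: y = (C₁ + C₂x + (5/2)x²)e^(7x).


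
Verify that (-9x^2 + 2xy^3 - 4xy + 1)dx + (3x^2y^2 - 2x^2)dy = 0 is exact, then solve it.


Check exactness: ∂M/∂y = 6xy^2 - 4x and ∂N/∂x = 6xy^2 - 4x; equal, so the equation is exact.
Integrate M with respect to x (treating y as constant): ∫M dx = -3x^3 + x^2y^3 - 2x^2y + x + h(y).
Differentiate w.r.t. y and set equal to N: all terms match, so h'(y) = 0 and h is a constant absorbed into C.
General solution: -3x^3 + x^2y^3 - 2x^2y + x = C.


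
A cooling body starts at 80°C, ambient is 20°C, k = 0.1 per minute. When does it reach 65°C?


From T(t) = T_a + (T₀ - T_a)e^(-kt), set T(t) = 65:
(65 - 20) / (80 - 20) = e^(-0.1t), so t = -ln(0.750)/0.1 ≈ 2.9 minutes.


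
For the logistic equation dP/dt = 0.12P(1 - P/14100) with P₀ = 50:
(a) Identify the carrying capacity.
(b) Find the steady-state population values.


Logistic ODE dP/dt = 0.12P(1 - P/14100) has equilibria where dP/dt = 0, i.e. P = 0 or P = 14100.
The coefficient (1 - P/K) = 0 when P = K, identifying K = 14100 as the carrying capacity.
(a) K = 14100; (b) equilibria P = 0 and P = 14100.


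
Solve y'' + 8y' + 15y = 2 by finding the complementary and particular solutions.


Characteristic roots of r² + 8r + 15 = 0 are -5, -3.
y_h = C₁e^(-5x) + C₂e^(-3x).
Constant forcing; try y_p = A. Then 15A = 2 ⇒ A = 2/15.
General solution: y = C₁e^(-5x) + C₂e^(-3x) + 2/15.


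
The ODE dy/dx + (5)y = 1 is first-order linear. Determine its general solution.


P(x) = 5, Q(x) = 1; integrating factor μ = e^(5x).
(μ y)' = e^(5x) ⇒ μ y = (1/5)e^(5x) + C.
Divide by μ: y = 1/5 + Ce^(-5x).


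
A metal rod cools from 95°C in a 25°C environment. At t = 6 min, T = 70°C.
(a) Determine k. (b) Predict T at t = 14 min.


Newton's law: T(t) = T_a + (T₀ - T_a)e^(-kt).
(a) Use T(6) = 70: (70 - 25)/(95 - 25) = e^(-k·6), so k = -ln(0.643)/6 ≈ 0.0736.
(b) Apply k to t = 14: T(14) = 25 + (70)e^(-1.031) ≈ 50.0°C.


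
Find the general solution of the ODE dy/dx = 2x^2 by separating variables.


Integrate both sides with respect to x: y = ∫ 2x^2 dx = (2/3)x^3 + C.


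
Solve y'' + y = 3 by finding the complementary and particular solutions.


Homogeneous part: r² + 1 = 0 ⇒ r = ±1i, so y_h = C₁cos(x) + C₂sin(x).
Try constant y_p = A; plug in: 1A = 3 ⇒ A = 3.
General solution: y = C₁cos(x) + C₂sin(x) + 3.


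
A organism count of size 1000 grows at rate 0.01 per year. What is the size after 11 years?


The ODE dP/dt = 0.01P has solution P(t) = P(0)e^(0.01t).
Substitute P(0) = 1000 and t = 11: P(11) = 1000 e^(0.11) ≈ 1116.


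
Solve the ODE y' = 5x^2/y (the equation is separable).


Separate variables: y dy = 5x^2 dx.
Integrate both sides: y²/2 = (5/3)x^3 + C₀.
Multiply by 2: y² = (10/3)x^3 + C.


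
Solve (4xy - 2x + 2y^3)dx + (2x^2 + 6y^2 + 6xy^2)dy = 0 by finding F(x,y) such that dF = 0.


Check exactness: ∂M/∂y = 4x + 6y^2 and ∂N/∂x = 4x + 6y^2; equal, so the equation is exact.
Integrate M with respect to x (treating y as constant): ∫M dx = 2x^2y - x^2 + 2xy^3 + h(y).
Differentiate w.r.t. y and set equal to N: the x-dependent terms already match, leaving h'(y) = 6y^2. Integrate: h(y) = 2y^3.
So F(x,y) = 2x^2y + 2y^3 - x^2 + 2xy^3.
General solution: 2x^2y + 2y^3 - x^2 + 2xy^3 = C.


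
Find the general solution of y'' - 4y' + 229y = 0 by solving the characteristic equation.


Characteristic equation: r² - 4r + 229 = 0.
Discriminant is negative; roots r = 2 ± 15i (complex conjugate pair).
General solution uses e^(α x)(C₁ cos(β x) + C₂ sin(β x)): y = e^(2x)(C₁cos(15x) + C₂sin(15x)).


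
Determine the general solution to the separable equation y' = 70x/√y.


Separate: √y dy = 70x dx.
Integrate: (2/3)y^(3/2) = 35x² + C.


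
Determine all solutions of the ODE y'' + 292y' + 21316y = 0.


Characteristic equation: r² + 292r + 21316 = 0, i.e. (r + 146)² = 0.
Repeated root r = -146; include an x factor for the second linearly independent solution.
General solution: y = (C₁ + C₂x)e^(-146x).


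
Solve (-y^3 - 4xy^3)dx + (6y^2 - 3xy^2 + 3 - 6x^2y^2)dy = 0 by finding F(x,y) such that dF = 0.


Check exactness: ∂M/∂y = -3y^2 - 12xy^2 and ∂N/∂x = -3y^2 - 12xy^2; equal, so the equation is exact.
Integrate M with respect to x (treating y as constant): ∫M dx = -xy^3 - 2x^2y^3 + h(y).
Differentiate w.r.t. y and set equal to N: the x-dependent terms already match, leaving h'(y) = 6y^2 + 3. Integrate: h(y) = 2y^3 + 3y.
So F(x,y) = 2y^3 - xy^3 + 3y - 2x^2y^3.
General solution: 2y^3 - xy^3 + 3y - 2x^2y^3 = C.


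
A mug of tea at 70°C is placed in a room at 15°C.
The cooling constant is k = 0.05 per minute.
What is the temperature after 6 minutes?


Newton's law: dT/dt = -k(T - T_a) has solution T(t) = T_a + (T₀ - T_a)e^(-kt).
Plug in T_a = 15, T₀ = 70, k = 0.05, t = 6: T(6) = 15 + (55)e^(-0.30) ≈ 55.7°C.


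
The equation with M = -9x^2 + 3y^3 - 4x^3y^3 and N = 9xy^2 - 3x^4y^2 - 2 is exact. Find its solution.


Check exactness: ∂M/∂y = 9y^2 - 12x^3y^2 and ∂N/∂x = 9y^2 - 12x^3y^2; equal, so the equation is exact.
Integrate M with respect to x (treating y as constant): ∫M dx = -3x^3 + 3xy^3 - x^4y^3 + h(y).
Differentiate w.r.t. y and set equal to N: the x-dependent terms already match, leaving h'(y) = -2. Integrate: h(y) = -2y.
So F(x,y) = -3x^3 + 3xy^3 - x^4y^3 - 2y.
General solution: -3x^3 + 3xy^3 - x^4y^3 - 2y = C.


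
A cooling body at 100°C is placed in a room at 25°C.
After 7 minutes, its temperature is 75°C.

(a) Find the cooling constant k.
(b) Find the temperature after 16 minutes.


Newton's law: T(t) = T_a + (T₀ - T_a)e^(-kt).
(a) Use T(7) = 75: (75 - 25)/(100 - 25) = e^(-k·7), so k = -ln(0.667)/7 ≈ 0.0579.
(b) Apply k to t = 16: T(16) = 25 + (75)e^(-0.927) ≈ 54.7°C.


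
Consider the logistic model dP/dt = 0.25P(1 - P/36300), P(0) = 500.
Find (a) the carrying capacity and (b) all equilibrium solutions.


Logistic ODE dP/dt = 0.25P(1 - P/36300) has equilibria where dP/dt = 0, i.e. P = 0 or P = 36300.
The coefficient (1 - P/K) = 0 when P = K, identifying K = 36300 as the carrying capacity.
(a) K = 36300; (b) equilibria P = 0 and P = 36300.


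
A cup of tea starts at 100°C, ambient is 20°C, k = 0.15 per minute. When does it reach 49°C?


From T(t) = T_a + (T₀ - T_a)e^(-kt), set T(t) = 49:
(49 - 20) / (100 - 20) = e^(-0.15t), so t = -ln(0.362)/0.15 ≈ 6.8 minutes.


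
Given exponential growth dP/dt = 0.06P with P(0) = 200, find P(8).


The ODE dP/dt = 0.06P has solution P(t) = P(0)e^(0.06t).
Substitute P(0) = 200 and t = 8: P(8) = 200 e^(0.48) ≈ 323.


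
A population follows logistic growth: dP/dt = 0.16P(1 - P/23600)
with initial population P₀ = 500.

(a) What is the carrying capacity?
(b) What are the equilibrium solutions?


Logistic ODE dP/dt = 0.16P(1 - P/23600) has equilibria where dP/dt = 0, i.e. P = 0 or P = 23600.
The coefficient (1 - P/K) = 0 when P = K, identifying K = 23600 as the carrying capacity.
(a) K = 23600; (b) equilibria P = 0 and P = 23600.


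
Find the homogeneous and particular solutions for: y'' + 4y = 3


Homogeneous part: r² + 4 = 0 ⇒ r = ±2i, so y_h = C₁cos(2x) + C₂sin(2x).
Try constant y_p = A; plug in: 4A = 3 ⇒ A = 3/4.
General solution: y = C₁cos(2x) + C₂sin(2x) + 3/4.


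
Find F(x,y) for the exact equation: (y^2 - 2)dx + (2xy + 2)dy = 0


Check exactness: ∂M/∂y = 2y and ∂N/∂x = 2y; equal, so the equation is exact.
Integrate M with respect to x (treating y as constant): ∫M dx = xy^2 - 2x + h(y).
Differentiate w.r.t. y and set equal to N: the x-dependent terms already match, leaving h'(y) = 2. Integrate: h(y) = 2y.
So F(x,y) = xy^2 - 2x + 2y.
General solution: xy^2 - 2x + 2y = C.


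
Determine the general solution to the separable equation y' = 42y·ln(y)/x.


Separate: dy/[y ln(y)] = 42 dx/x.
Substitute u = ln(y): du/u = 42 dx/x.
Integrate: ln|ln(y)| = 42ln|x| + C₀, hence ln(y) = C·x^42.


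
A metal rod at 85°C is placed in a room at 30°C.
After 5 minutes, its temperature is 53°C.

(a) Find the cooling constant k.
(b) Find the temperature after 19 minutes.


Newton's law: T(t) = T_a + (T₀ - T_a)e^(-kt).
(a) Use T(5) = 53: (53 - 30)/(85 - 30) = e^(-k·5), so k = -ln(0.418)/5 ≈ 0.1744.
(b) Apply k to t = 19: T(19) = 30 + (55)e^(-3.313) ≈ 32.0°C.


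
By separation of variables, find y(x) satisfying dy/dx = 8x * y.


Separate variables: dy/y = 8x dx.
Integrate: ln|y| = 4x^2 + C₀.
Exponentiate: y = Ce^(4x^2).


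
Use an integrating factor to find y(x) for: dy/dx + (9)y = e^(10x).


P(x) = 9 ⇒ μ = e^(9x).
(μ y)' = e^(19x) ⇒ μ y = e^(19x)/19 + C.
Divide by μ: y = (1/19)e^(10x) + Ce^(-9x).


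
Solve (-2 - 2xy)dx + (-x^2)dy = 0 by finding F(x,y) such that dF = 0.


Check exactness: ∂M/∂y = -2x and ∂N/∂x = -2x; equal, so the equation is exact.
Integrate M with respect to x (treating y as constant): ∫M dx = -2x - x^2y + h(y).
Differentiate w.r.t. y and set equal to N: all terms match, so h'(y) = 0 and h is a constant absorbed into C.
General solution: -2x - x^2y = C.


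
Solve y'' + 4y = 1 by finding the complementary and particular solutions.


Homogeneous part: r² + 4 = 0 ⇒ r = ±2i, so y_h = C₁cos(2x) + C₂sin(2x).
Try constant y_p = A; plug in: 4A = 1 ⇒ A = 1/4.
General solution: y = C₁cos(2x) + C₂sin(2x) + 1/4.


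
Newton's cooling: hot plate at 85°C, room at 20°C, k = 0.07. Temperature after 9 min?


Newton's law: dT/dt = -k(T - T_a) has solution T(t) = T_a + (T₀ - T_a)e^(-kt).
Plug in T_a = 20, T₀ = 85, k = 0.07, t = 9: T(9) = 20 + (65)e^(-0.63) ≈ 54.6°C.


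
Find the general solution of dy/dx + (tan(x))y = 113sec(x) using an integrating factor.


P(x) = tan(x) ⇒ μ = e^(∫tan(x)dx) = sec(x).
(sec(x) y)' = 113sec²(x) ⇒ sec(x) y = 113tan(x) + C.
Multiply by cos(x): y = 113sin(x) + C·cos(x).


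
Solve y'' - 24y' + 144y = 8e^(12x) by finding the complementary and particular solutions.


Characteristic polynomial (r - 12)² = 0; repeated root r = 12.
y_h = (C₁ + C₂x)e^(12x). Forcing matches the repeated root (resonance), so try y_p = Ax² e^(12x).
Substitute and solve for A: 2A = 8, so A = 4.
General solution: y = (C₁ + C₂x + 4x²)e^(12x).


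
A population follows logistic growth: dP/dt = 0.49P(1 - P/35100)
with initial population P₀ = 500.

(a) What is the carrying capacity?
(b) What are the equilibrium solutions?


Logistic ODE dP/dt = 0.49P(1 - P/35100) has equilibria where dP/dt = 0, i.e. P = 0 or P = 35100.
The coefficient (1 - P/K) = 0 when P = K, identifying K = 35100 as the carrying capacity.
(a) K = 35100; (b) equilibria P = 0 and P = 35100.


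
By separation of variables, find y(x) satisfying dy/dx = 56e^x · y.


Separate variables: dy/y = 56e^x dx.
Integrate: ln|y| = 56e^x + C₀.
Exponentiate: y = Ce^(56e^x).


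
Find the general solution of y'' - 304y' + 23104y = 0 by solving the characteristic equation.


Characteristic equation: r² - 304r + 23104 = 0, i.e. (r - 152)² = 0.
Repeated root r = 152; include an x factor for the second linearly independent solution.
General solution: y = (C₁ + C₂x)e^(152x).


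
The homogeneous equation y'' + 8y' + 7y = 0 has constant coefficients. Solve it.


Characteristic equation: r² + 8r + 7 = 0.
Factor: (r + 7)(r + 1) = 0 ⇒ r = -7, -1 (distinct real).
General solution: y = C₁e^(-7x) + C₂e^(-x).


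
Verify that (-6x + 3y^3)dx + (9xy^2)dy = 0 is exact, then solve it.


Check exactness: ∂M/∂y = 9y^2 and ∂N/∂x = 9y^2; equal, so the equation is exact.
Integrate M with respect to x (treating y as constant): ∫M dx = -3x^2 + 3xy^3 + h(y).
Differentiate w.r.t. y and set equal to N: all terms match, so h'(y) = 0 and h is a constant absorbed into C.
General solution: -3x^2 + 3xy^3 = C.


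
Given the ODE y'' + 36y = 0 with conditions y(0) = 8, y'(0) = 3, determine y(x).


Characteristic roots of r² + 36 = 0 are ±6i, so y = C₁cos(6x) + C₂sin(6x).
Apply y(0) = 8: C₁ = 8. Differentiate and apply y'(0) = 3: 6·C₂ = 3, so C₂ = 1/2.
Particular solution: y = 8cos(6x) + (1/2)sin(6x).


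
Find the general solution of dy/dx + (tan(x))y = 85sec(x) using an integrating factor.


P(x) = tan(x) ⇒ μ = e^(∫tan(x)dx) = sec(x).
(sec(x) y)' = 85sec²(x) ⇒ sec(x) y = 85tan(x) + C.
Multiply by cos(x): y = 85sin(x) + C·cos(x).


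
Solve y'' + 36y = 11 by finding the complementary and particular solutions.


Homogeneous part: r² + 36 = 0 ⇒ r = ±6i, so y_h = C₁cos(6x) + C₂sin(6x).
Try constant y_p = A; plug in: 36A = 11 ⇒ A = 11/36.
General solution: y = C₁cos(6x) + C₂sin(6x) + 11/36.


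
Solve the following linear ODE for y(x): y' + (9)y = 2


P(x) = 9, Q(x) = 2; integrating factor μ = e^(9x).
(μ y)' = 2e^(9x) ⇒ μ y = (2/9)e^(9x) + C.
Divide by μ: y = 2/9 + Ce^(-9x).


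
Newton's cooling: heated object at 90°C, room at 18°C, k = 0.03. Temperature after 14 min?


Newton's law: dT/dt = -k(T - T_a) has solution T(t) = T_a + (T₀ - T_a)e^(-kt).
Plug in T_a = 18, T₀ = 90, k = 0.03, t = 14: T(14) = 18 + (72)e^(-0.42) ≈ 65.3°C.


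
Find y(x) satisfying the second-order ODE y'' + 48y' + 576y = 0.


Characteristic equation: r² + 48r + 576 = 0, i.e. (r + 24)² = 0.
Repeated root r = -24; include an x factor for the second linearly independent solution.
General solution: y = (C₁ + C₂x)e^(-24x).


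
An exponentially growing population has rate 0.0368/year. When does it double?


Exponential growth: P(t) = P₀ e^(0.0368t). Set P(t)/P₀ = 2: e^(0.0368t) = 2.
Solve: t = ln(2)/0.0368 ≈ 18.84 years.


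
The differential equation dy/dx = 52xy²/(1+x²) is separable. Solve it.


Separate: dy/y² = 52x/(1+x²) dx.
Integrate LHS: ∫ dy/y² = -1/y.
Integrate RHS via u = 1+x²: 26ln(1+x²) + C.
Result: -1/y = 26ln(1+x²) + C.


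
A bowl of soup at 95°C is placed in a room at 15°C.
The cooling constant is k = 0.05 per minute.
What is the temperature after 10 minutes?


Newton's law: dT/dt = -k(T - T_a) has solution T(t) = T_a + (T₀ - T_a)e^(-kt).
Plug in T_a = 15, T₀ = 95, k = 0.05, t = 10: T(10) = 15 + (80)e^(-0.50) ≈ 63.5°C.


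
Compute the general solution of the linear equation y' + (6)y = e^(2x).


P(x) = 6 ⇒ μ = e^(6x).
(μ y)' = e^(8x) ⇒ μ y = e^(8x)/8 + C.
Divide by μ: y = (1/8)e^(2x) + Ce^(-6x).


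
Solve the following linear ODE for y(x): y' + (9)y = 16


P(x) = 9, Q(x) = 16; integrating factor μ = e^(9x).
(μ y)' = 16e^(9x) ⇒ μ y = (16/9)e^(9x) + C.
Divide by μ: y = 16/9 + Ce^(-9x).


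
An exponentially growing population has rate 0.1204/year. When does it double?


Exponential growth: P(t) = P₀ e^(0.1204t). Set P(t)/P₀ = 2: e^(0.1204t) = 2.
Solve: t = ln(2)/0.1204 ≈ 5.76 years.


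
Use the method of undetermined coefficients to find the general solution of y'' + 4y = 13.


Homogeneous part: r² + 4 = 0 ⇒ r = ±2i, so y_h = C₁cos(2x) + C₂sin(2x).
Try constant y_p = A; plug in: 4A = 13 ⇒ A = 13/4.
General solution: y = C₁cos(2x) + C₂sin(2x) + 13/4.


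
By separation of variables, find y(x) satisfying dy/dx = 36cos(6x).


g(y) = 1, so integrate directly: y = ∫ 36cos(6x) dx = 6sin(6x) + C.


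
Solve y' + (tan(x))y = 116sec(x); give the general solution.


P(x) = tan(x) ⇒ μ = e^(∫tan(x)dx) = sec(x).
(sec(x) y)' = 116sec²(x) ⇒ sec(x) y = 116tan(x) + C.
Multiply by cos(x): y = 116sin(x) + C·cos(x).


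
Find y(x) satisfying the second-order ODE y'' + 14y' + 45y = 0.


Characteristic equation: r² + 14r + 45 = 0.
Factor: (r + 9)(r + 5) = 0 ⇒ r = -9, -5 (distinct real).
General solution: y = C₁e^(-9x) + C₂e^(-5x).


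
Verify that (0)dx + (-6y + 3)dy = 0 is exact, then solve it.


Check exactness: ∂M/∂y = 0 and ∂N/∂x = 0; equal, so the equation is exact.
Integrate M with respect to x (treating y as constant): ∫M dx = 0 + h(y).
Differentiate w.r.t. y and set equal to N: the x-dependent terms already match, leaving h'(y) = -6y + 3. Integrate: h(y) = -3y^2 + 3y.
So F(x,y) = -3y^2 + 3y.
General solution: -3y^2 + 3y = C.


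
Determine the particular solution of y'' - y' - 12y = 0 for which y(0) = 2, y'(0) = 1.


Characteristic roots of r² - r - 12 = 0 are -3, 4.
General solution y = c₁ e^(-3x) + c₂ e^(4x).
Apply y(0) = 2: c₁ + c₂ = 2. Apply y'(0) = 1: -3 c₁ + 4 c₂ = 1.
Solve: c₁ = 1, c₂ = 1.
Particular solution: y = e^(-3x) + e^(4x).


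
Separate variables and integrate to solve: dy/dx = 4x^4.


Integrate both sides with respect to x: y = ∫ 4x^4 dx = (4/5)x^5 + C.


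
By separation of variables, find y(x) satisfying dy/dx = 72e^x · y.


Separate variables: dy/y = 72e^x dx.
Integrate: ln|y| = 72e^x + C₀.
Exponentiate: y = Ce^(72e^x).


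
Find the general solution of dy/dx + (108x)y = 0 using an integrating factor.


P(x) = 108x ⇒ μ = e^(54x²).
Q(x) = 0 so μ y is constant: y = Ce^(-54x²).


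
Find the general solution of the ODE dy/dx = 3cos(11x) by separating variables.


g(y) = 1, so integrate directly: y = ∫ 3cos(11x) dx = (3/11)sin(11x) + C.


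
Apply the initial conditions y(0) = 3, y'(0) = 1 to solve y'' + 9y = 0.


Characteristic roots of r² + 9 = 0 are ±3i, so y = C₁cos(3x) + C₂sin(3x).
Apply y(0) = 3: C₁ = 3. Differentiate and apply y'(0) = 1: 3·C₂ = 1, so C₂ = 1/3.
Particular solution: y = 3cos(3x) + (1/3)sin(3x).


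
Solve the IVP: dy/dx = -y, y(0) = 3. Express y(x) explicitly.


General solution of y' = -y is y = Ce^(-x).
Apply y(0) = 3: C = 3.
Particular solution: y = 3e^(-x).


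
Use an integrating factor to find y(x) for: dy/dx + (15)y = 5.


P(x) = 15, Q(x) = 5; integrating factor μ = e^(15x).
(μ y)' = 5e^(15x) ⇒ μ y = (1/3)e^(15x) + C.
Divide by μ: y = 1/3 + Ce^(-15x).


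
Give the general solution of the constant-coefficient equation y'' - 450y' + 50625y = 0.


Characteristic equation: r² - 450r + 50625 = 0, i.e. (r - 225)² = 0.
Repeated root r = 225; include an x factor for the second linearly independent solution.
General solution: y = (C₁ + C₂x)e^(225x).


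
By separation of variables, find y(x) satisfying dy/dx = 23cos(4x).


g(y) = 1, so integrate directly: y = ∫ 23cos(4x) dx = (23/4)sin(4x) + C.


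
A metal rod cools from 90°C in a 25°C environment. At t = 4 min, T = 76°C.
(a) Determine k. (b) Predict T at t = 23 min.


Newton's law: T(t) = T_a + (T₀ - T_a)e^(-kt).
(a) Use T(4) = 76: (76 - 25)/(90 - 25) = e^(-k·4), so k = -ln(0.785)/4 ≈ 0.0606.
(b) Apply k to t = 23: T(23) = 25 + (65)e^(-1.395) ≈ 41.1°C.


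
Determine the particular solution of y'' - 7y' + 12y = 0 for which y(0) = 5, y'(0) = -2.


Characteristic roots of r² - 7r + 12 = 0 are 3, 4.
General solution y = c₁ e^(3x) + c₂ e^(4x).
Apply y(0) = 5: c₁ + c₂ = 5. Apply y'(0) = -2: 3 c₁ + 4 c₂ = -2.
Solve: c₁ = 22, c₂ = -17.
Particular solution: y = 22e^(3x) - 17e^(4x).


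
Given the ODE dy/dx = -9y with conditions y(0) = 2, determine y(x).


General solution of y' = -9y is y = Ce^(-9x).
Apply y(0) = 2: C = 2.
Particular solution: y = 2e^(-9x).


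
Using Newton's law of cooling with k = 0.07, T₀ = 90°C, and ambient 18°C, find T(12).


Newton's law: dT/dt = -k(T - T_a) has solution T(t) = T_a + (T₀ - T_a)e^(-kt).
Plug in T_a = 18, T₀ = 90, k = 0.07, t = 12: T(12) = 18 + (72)e^(-0.84) ≈ 49.1°C.


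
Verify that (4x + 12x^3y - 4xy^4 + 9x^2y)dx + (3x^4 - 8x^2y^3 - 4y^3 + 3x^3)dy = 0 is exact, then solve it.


Check exactness: ∂M/∂y = 12x^3 - 16xy^3 + 9x^2 and ∂N/∂x = 12x^3 - 16xy^3 + 9x^2; equal, so the equation is exact.
Integrate M with respect to x (treating y as constant): ∫M dx = 2x^2 + 3x^4y - 2x^2y^4 + 3x^3y + h(y).
Differentiate w.r.t. y and set equal to N: the x-dependent terms already match, leaving h'(y) = -4y^3. Integrate: h(y) = -y^4.
So F(x,y) = 2x^2 + 3x^4y - 2x^2y^4 - y^4 + 3x^3y.
General solution: 2x^2 + 3x^4y - 2x^2y^4 - y^4 + 3x^3y = C.


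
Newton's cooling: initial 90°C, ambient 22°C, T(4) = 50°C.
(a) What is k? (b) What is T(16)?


Newton's law: T(t) = T_a + (T₀ - T_a)e^(-kt).
(a) Use T(4) = 50: (50 - 22)/(90 - 22) = e^(-k·4), so k = -ln(0.412)/4 ≈ 0.2218.
(b) Apply k to t = 16: T(16) = 22 + (68)e^(-3.549) ≈ 24.0°C.


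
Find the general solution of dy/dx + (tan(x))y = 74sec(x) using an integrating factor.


P(x) = tan(x) ⇒ μ = e^(∫tan(x)dx) = sec(x).
(sec(x) y)' = 74sec²(x) ⇒ sec(x) y = 74tan(x) + C.
Multiply by cos(x): y = 74sin(x) + C·cos(x).


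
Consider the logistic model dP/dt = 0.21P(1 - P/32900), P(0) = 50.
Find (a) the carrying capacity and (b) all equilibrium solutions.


Logistic ODE dP/dt = 0.21P(1 - P/32900) has equilibria where dP/dt = 0, i.e. P = 0 or P = 32900.
The coefficient (1 - P/K) = 0 when P = K, identifying K = 32900 as the carrying capacity.
(a) K = 32900; (b) equilibria P = 0 and P = 32900.


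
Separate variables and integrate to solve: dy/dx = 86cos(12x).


g(y) = 1, so integrate directly: y = ∫ 86cos(12x) dx = (43/6)sin(12x) + C.


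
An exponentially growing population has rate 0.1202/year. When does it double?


Exponential growth: P(t) = P₀ e^(0.1202t). Set P(t)/P₀ = 2: e^(0.1202t) = 2.
Solve: t = ln(2)/0.1202 ≈ 5.77 years.


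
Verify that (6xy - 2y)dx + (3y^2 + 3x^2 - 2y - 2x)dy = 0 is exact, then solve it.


Check exactness: ∂M/∂y = 6x - 2 and ∂N/∂x = 6x - 2; equal, so the equation is exact.
Integrate M with respect to x (treating y as constant): ∫M dx = 3x^2y - 2xy + h(y).
Differentiate w.r.t. y and set equal to N: the x-dependent terms already match, leaving h'(y) = 3y^2 - 2y. Integrate: h(y) = y^3 - y^2.
So F(x,y) = y^3 + 3x^2y - y^2 - 2xy.
General solution: y^3 + 3x^2y - y^2 - 2xy = C.


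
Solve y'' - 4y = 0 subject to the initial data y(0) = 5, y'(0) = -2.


Characteristic roots of r² - 4 = 0 are 2, -2.
General solution y = c₁ e^(2x) + c₂ e^(-2x).
Apply y(0) = 5: c₁ + c₂ = 5. Apply y'(0) = -2: 2 c₁ - 2 c₂ = -2.
Solve: c₁ = 2, c₂ = 3.
Particular solution: y = 2e^(2x) + 3e^(-2x).


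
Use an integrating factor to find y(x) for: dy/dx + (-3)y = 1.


P(x) = -3 ⇒ μ = e^(-3x).
(μ y)' = e^(-3x) ⇒ μ y = -(1/3)e^(-3x) + C.
Divide by μ: y = -1/3 + Ce^(3x).


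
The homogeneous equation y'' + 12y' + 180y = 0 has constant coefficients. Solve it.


Characteristic equation: r² + 12r + 180 = 0.
Discriminant is negative; roots r = -6 ± 12i (complex conjugate pair).
General solution uses e^(α x)(C₁ cos(β x) + C₂ sin(β x)): y = e^(-6x)(C₁cos(12x) + C₂sin(12x)).


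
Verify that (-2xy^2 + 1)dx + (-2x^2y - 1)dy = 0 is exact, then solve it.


Check exactness: ∂M/∂y = -4xy and ∂N/∂x = -4xy; equal, so the equation is exact.
Integrate M with respect to x (treating y as constant): ∫M dx = -x^2y^2 + x + h(y).
Differentiate w.r.t. y and set equal to N: the x-dependent terms already match, leaving h'(y) = -1. Integrate: h(y) = -y.
So F(x,y) = -x^2y^2 + x - y.
General solution: -x^2y^2 + x - y = C.


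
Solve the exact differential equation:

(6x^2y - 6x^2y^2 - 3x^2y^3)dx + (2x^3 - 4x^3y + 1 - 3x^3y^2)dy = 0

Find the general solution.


Check exactness: ∂M/∂y = 6x^2 - 12x^2y - 9x^2y^2 and ∂N/∂x = 6x^2 - 12x^2y - 9x^2y^2; equal, so the equation is exact.
Integrate M with respect to x (treating y as constant): ∫M dx = 2x^3y - 2x^3y^2 - x^3y^3 + h(y).
Differentiate w.r.t. y and set equal to N: the x-dependent terms already match, leaving h'(y) = 1. Integrate: h(y) = y.
So F(x,y) = 2x^3y - 2x^3y^2 + y - x^3y^3.
General solution: 2x^3y - 2x^3y^2 + y - x^3y^3 = C.


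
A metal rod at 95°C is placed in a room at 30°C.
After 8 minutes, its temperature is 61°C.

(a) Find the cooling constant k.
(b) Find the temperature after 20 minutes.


Newton's law: T(t) = T_a + (T₀ - T_a)e^(-kt).
(a) Use T(8) = 61: (61 - 30)/(95 - 30) = e^(-k·8), so k = -ln(0.477)/8 ≈ 0.0926.
(b) Apply k to t = 20: T(20) = 30 + (65)e^(-1.851) ≈ 40.2°C.


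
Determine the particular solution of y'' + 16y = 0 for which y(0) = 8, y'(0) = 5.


Characteristic roots of r² + 16 = 0 are ±4i, so y = C₁cos(4x) + C₂sin(4x).
Apply y(0) = 8: C₁ = 8. Differentiate and apply y'(0) = 5: 4·C₂ = 5, so C₂ = 5/4.
Particular solution: y = 8cos(4x) + (5/4)sin(4x).


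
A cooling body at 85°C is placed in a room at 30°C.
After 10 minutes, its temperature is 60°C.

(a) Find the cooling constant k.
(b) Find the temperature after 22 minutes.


Newton's law: T(t) = T_a + (T₀ - T_a)e^(-kt).
(a) Use T(10) = 60: (60 - 30)/(85 - 30) = e^(-k·10), so k = -ln(0.545)/10 ≈ 0.0606.
(b) Apply k to t = 22: T(22) = 30 + (55)e^(-1.333) ≈ 44.5°C.


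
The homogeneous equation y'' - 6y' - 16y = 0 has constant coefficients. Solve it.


Characteristic equation: r² - 6r - 16 = 0.
Factor: (r - 8)(r + 2) = 0 ⇒ r = 8, -2 (distinct real).
General solution: y = C₁e^(8x) + C₂e^(-2x).


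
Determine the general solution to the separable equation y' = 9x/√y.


Separate: √y dy = 9x dx.
Integrate: (2/3)y^(3/2) = (9/2)x² + C.


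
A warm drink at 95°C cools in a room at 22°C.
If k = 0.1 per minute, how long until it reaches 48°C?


From T(t) = T_a + (T₀ - T_a)e^(-kt), set T(t) = 48:
(48 - 22) / (95 - 22) = e^(-0.1t), so t = -ln(0.356)/0.1 ≈ 10.3 minutes.


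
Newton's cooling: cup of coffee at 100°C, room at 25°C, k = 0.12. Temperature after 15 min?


Newton's law: dT/dt = -k(T - T_a) has solution T(t) = T_a + (T₀ - T_a)e^(-kt).
Plug in T_a = 25, T₀ = 100, k = 0.12, t = 15: T(15) = 25 + (75)e^(-1.80) ≈ 37.4°C.


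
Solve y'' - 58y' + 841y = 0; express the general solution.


Characteristic equation: r² - 58r + 841 = 0, i.e. (r - 29)² = 0.
Repeated root r = 29; include an x factor for the second linearly independent solution.
General solution: y = (C₁ + C₂x)e^(29x).


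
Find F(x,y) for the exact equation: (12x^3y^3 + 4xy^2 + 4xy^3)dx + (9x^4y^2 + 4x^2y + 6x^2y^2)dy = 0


Check exactness: ∂M/∂y = 36x^3y^2 + 8xy + 12xy^2 and ∂N/∂x = 36x^3y^2 + 8xy + 12xy^2; equal, so the equation is exact.
Integrate M with respect to x (treating y as constant): ∫M dx = 3x^4y^3 + 2x^2y^2 + 2x^2y^3 + h(y).
Differentiate w.r.t. y and set equal to N: all terms match, so h'(y) = 0 and h is a constant absorbed into C.
General solution: 3x^4y^3 + 2x^2y^2 + 2x^2y^3 = C.


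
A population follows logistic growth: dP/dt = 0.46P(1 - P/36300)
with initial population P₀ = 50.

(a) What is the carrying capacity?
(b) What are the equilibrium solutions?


Logistic ODE dP/dt = 0.46P(1 - P/36300) has equilibria where dP/dt = 0, i.e. P = 0 or P = 36300.
The coefficient (1 - P/K) = 0 when P = K, identifying K = 36300 as the carrying capacity.
(a) K = 36300; (b) equilibria P = 0 and P = 36300.


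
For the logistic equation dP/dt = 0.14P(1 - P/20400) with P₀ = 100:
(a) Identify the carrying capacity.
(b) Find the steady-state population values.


Logistic ODE dP/dt = 0.14P(1 - P/20400) has equilibria where dP/dt = 0, i.e. P = 0 or P = 20400.
The coefficient (1 - P/K) = 0 when P = K, identifying K = 20400 as the carrying capacity.
(a) K = 20400; (b) equilibria P = 0 and P = 20400.


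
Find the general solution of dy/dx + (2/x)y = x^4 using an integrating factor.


P(x) = 2/x ⇒ μ = x^2.
(x^2 y)' = x^6 ⇒ x^2 y = x^7/(7) + C.
Solve for y: y = (1/7)x^5 + C/x^2.


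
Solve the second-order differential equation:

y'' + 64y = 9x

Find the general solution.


Homogeneous: r² + 64 = 0 ⇒ r = ±8i, y_h = C₁cos(8x) + C₂sin(8x).
Polynomial forcing; try y_p = Ax + B. Then y_p'' + 64 y_p = 64(Ax + B) = 9x, so B = 0 and A = 9/64.
General solution: y = C₁cos(8x) + C₂sin(8x) + (9/64)x.


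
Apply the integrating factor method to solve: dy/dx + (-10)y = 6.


P(x) = -10 ⇒ μ = e^(-10x).
(μ y)' = 6e^(-10x) ⇒ μ y = -(3/5)e^(-10x) + C.
Divide by μ: y = -3/5 + Ce^(10x).


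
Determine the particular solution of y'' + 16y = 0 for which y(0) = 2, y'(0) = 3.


Characteristic roots of r² + 16 = 0 are ±4i, so y = C₁cos(4x) + C₂sin(4x).
Apply y(0) = 2: C₁ = 2. Differentiate and apply y'(0) = 3: 4·C₂ = 3, so C₂ = 3/4.
Particular solution: y = 2cos(4x) + (3/4)sin(4x).


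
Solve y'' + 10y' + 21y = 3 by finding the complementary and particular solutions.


Characteristic roots of r² + 10r + 21 = 0 are -3, -7.
y_h = C₁e^(-3x) + C₂e^(-7x).
Constant forcing; try y_p = A. Then 21A = 3 ⇒ A = 1/7.
General solution: y = C₁e^(-3x) + C₂e^(-7x) + 1/7.
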